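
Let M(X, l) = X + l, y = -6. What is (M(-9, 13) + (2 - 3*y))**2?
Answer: 576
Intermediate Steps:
(M(-9, 13) + (2 - 3*y))**2 = ((-9 + 13) + (2 - 3*(-6)))**2 = (4 + (2 + 18))**2 = (4 + 20)**2 = 24**2 = 576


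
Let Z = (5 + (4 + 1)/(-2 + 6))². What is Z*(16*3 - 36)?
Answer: 1875/4 ≈ 468.75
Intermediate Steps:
Z = 625/16 (Z = (5 + 5/4)² = (25/4)² = 625/16 ≈ 39.063)
Z*(16*3 - 36) = 625*(16*3 - 36)/16 = 625*(48 - 36)/16 = (625/16)*12 = 1875/4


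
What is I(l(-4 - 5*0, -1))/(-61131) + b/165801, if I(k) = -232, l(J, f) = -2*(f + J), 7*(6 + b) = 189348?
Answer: 563891710/3378526977 ≈ 0.16690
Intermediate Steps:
b = 189306/7 (b = -6 + (⅐)*189348 = -6 + 189348/7 = 189306/7 ≈ 27044.)
l(J, f) = -2*J - 2*f (l(J, f) = -2*(J + f) = -2*J - 2*f)
I(l(-4 - 5*0, -1))/(-61131) + b/165801 = -232/(-61131) + (189306/7)/165801 = -232*(-1/61131) + (189306/7)*(1/165801) = 232/61131 + 63102/386869 = 563891710/3378526977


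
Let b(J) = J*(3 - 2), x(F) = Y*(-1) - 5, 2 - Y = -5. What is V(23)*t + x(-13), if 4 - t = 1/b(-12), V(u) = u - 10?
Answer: 493/12 ≈ 41.083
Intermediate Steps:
Y = 7 (Y = 2 - 1*(-5) = 2 + 5 = 7)
V(u) = -10 + u
x(F) = -12 (x(F) = 7*(-1) - 5 = -7 - 5 = -12)
b(J) = J (b(J) = J*1 = J)
t = 49/12 (t = 4 - 1/(-12) = 4 - 1*(-1/12) = 4 + 1/12 = 49/12 ≈ 4.0833)
V(23)*t + x(-13) = (-10 + 23)*(49/12) - 12 = 13*(49/12) - 12 = 637/12 - 12 = 493/12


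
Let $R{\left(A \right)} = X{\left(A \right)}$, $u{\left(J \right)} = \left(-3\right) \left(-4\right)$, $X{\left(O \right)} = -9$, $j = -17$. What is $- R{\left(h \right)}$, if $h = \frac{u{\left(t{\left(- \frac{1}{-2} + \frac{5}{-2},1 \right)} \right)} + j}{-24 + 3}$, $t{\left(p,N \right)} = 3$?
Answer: $9$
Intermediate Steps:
$u{\left(J \right)} = 12$
$h = \frac{5}{21}$ ($h = \frac{12 - 17}{-24 + 3} = - \frac{5}{-21} = \left(-5\right) \left(- \frac{1}{21}\right) = \frac{5}{21} \approx 0.2381$)
$R{\left(A \right)} = -9$
$- R{\left(h \right)} = \left(-1\right) \left(-9\right) = 9$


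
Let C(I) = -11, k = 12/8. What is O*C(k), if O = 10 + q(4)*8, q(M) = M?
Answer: -462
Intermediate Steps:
k = 3/2 (k = 12*(1/8) = 3/2 ≈ 1.5000)
O = 42 (O = 10 + 4*8 = 10 + 32 = 42)
O*C(k) = 42*(-11) = -462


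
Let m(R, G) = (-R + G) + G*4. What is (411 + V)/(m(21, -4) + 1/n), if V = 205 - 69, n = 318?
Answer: -173946/13037 ≈ -13.342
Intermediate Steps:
m(R, G) = -R + 5*G (m(R, G) = (G - R) + 4*G = -R + 5*G)
V = 136
(411 + V)/(m(21, -4) + 1/n) = (411 + 136)/((-1*21 + 5*(-4)) + 1/318) = 547/((-21 - 20) + 1/318) = 547/(-41 + 1/318) = 547/(-13037/318) = 547*(-318/13037) = -173946/13037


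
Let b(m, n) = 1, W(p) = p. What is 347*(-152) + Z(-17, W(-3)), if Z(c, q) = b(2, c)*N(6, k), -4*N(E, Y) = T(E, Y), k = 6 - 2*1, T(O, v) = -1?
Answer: -210975/4 ≈ -52744.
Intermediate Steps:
k = 4 (k = 6 - 2 = 4)
N(E, Y) = ¼ (N(E, Y) = -¼*(-1) = ¼)
Z(c, q) = ¼ (Z(c, q) = 1*(¼) = ¼)
347*(-152) + Z(-17, W(-3)) = 347*(-152) + ¼ = -52744 + ¼ = -210975/4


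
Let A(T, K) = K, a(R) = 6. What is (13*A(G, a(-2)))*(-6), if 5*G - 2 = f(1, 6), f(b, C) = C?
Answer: -468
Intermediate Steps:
G = 8/5 (G = 2/5 + (1/5)*6 = 2/5 + 6/5 = 8/5 ≈ 1.6000)
(13*A(G, a(-2)))*(-6) = (13*6)*(-6) = 78*(-6) = -468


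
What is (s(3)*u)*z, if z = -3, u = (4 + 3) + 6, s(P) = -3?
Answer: 117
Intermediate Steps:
u = 13 (u = 7 + 6 = 13)
(s(3)*u)*z = -3*13*(-3) = -39*(-3) = 117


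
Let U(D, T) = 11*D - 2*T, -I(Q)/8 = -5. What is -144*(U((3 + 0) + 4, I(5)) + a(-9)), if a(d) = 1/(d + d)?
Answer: 440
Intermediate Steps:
I(Q) = 40 (I(Q) = -8*(-5) = 40)
U(D, T) = -2*T + 11*D
a(d) = 1/(2*d)
-144*(U((3 + 0) + 4, I(5)) + a(-9)) = -144*((-2*40 + 11*((3 + 0) + 4)) + (1/2)/(-9)) = -144*((-80 + 11*(3 + 4)) + (1/2)*(-1/9)) = -144*((-80 + 11*7) - 1/18) = -144*((-80 + 77) - 1/18) = -144*(-3 - 1/18) = -144*(-55/18) = 440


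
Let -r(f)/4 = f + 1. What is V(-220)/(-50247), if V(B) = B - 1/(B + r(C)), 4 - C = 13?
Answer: 41359/9446436 ≈ 0.0043783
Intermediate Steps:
C = -9 (C = 4 - 1*13 = 4 - 13 = -9)
r(f) = -4 - 4*f (r(f) = -4*(f + 1) = -4*(1 + f) = -4 - 4*f)
V(B) = B - 1/(32 + B) (V(B) = B - 1/(B + (-4 - 4*(-9))) = B - 1/(B + (-4 + 36)) = B - 1/(B + 32) = B - 1/(32 + B))
V(-220)/(-50247) = ((-1 + (-220)² + 32*(-220))/(32 - 220))/(-50247) = ((-1 + 48400 - 7040)/(-188))*(-1/50247) = -1/188*41359*(-1/50247) = -41359/188*(-1/50247) = 41359/9446436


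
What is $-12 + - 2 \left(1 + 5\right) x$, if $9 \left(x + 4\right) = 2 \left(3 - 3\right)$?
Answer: $36$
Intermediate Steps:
$x = -4$ ($x = -4 + \frac{2 \left(3 - 3\right)}{9} = -4 + \frac{2 \cdot 0}{9} = -4 + \frac{1}{9} \cdot 0 = -4 + 0 = -4$)
$-12 + - 2 \left(1 + 5\right) x = -12 + - 2 \left(1 + 5\right) \left(-4\right) = -12 + \left(-2\right) 6 \left(-4\right) = -12 - -48 = -12 + 48 = 36$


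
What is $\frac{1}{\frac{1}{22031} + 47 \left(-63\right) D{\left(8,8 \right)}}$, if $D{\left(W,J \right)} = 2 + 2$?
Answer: $- \frac{22031}{260935163} \approx -8.4431 \cdot 10^{-5}$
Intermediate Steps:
$D{\left(W,J \right)} = 4$
$\frac{1}{\frac{1}{22031} + 47 \left(-63\right) D{\left(8,8 \right)}} = \frac{1}{\frac{1}{22031} + 47 \left(-63\right) 4} = \frac{1}{\frac{1}{22031} - 11844} = \frac{1}{- \frac{260935163}{22031}} = - \frac{22031}{260935163}$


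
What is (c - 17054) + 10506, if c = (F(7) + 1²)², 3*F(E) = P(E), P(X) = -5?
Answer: -58928/9 ≈ -6547.6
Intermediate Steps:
F(E) = -5/3 (F(E) = (⅓)*(-5) = -5/3)
c = 4/9 (c = (-5/3 + 1²)² = (-5/3 + 1)² = (-⅔)² = 4/9 ≈ 0.44444)
(c - 17054) + 10506 = (4/9 - 17054) + 10506 = -153482/9 + 10506 = -58928/9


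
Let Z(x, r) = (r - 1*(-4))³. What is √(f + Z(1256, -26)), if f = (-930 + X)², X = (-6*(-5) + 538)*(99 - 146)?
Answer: 2*√190796307 ≈ 27626.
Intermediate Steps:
X = -26696 (X = (30 + 538)*(-47) = 568*(-47) = -26696)
Z(x, r) = (4 + r)³ (Z(x, r) = (r + 4)³ = (4 + r)³)
f = 763195876 (f = (-930 - 26696)² = (-27626)² = 763195876)
√(f + Z(1256, -26)) = √(763195876 + (4 - 26)³) = √(763195876 + (-22)³) = √(763195876 - 10648) = √763185228 = 2*√190796307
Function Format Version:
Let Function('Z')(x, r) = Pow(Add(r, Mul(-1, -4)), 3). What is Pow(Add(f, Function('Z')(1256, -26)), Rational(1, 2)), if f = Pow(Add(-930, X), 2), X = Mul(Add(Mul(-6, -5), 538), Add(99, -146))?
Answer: Mul(2, Pow(190796307, Rational(1, 2))) ≈ 27626.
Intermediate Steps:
X = -26696 (X = Mul(Add(30, 538), -47) = Mul(568, -47) = -26696)
Function('Z')(x, r) = Pow(Add(4, r), 3) (Function('Z')(x, r) = Pow(Add(r, 4), 3) = Pow(Add(4, r), 3))
f = 763195876 (f = Pow(Add(-930, -26696), 2) = Pow(-27626, 2) = 763195876)
Pow(Add(f, Function('Z')(1256, -26)), Rational(1, 2)) = Pow(Add(763195876, Pow(Add(4, -26), 3)), Rational(1, 2)) = Pow(Add(763195876, Pow(-22, 3)), Rational(1, 2)) = Pow(Add(763195876, -10648), Rational(1, 2)) = Pow(763185228, Rational(1, 2)) = Mul(2, Pow(190796307, Rational(1, 2)))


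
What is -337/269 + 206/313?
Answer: -50067/84197 ≈ -0.59464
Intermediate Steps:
-337/269 + 206/313 = -50067/84197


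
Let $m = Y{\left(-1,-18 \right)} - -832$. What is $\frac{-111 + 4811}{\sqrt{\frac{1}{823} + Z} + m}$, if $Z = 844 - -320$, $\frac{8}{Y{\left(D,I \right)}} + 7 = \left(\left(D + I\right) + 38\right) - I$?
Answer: $\frac{724340406000}{128049216763} - \frac{1057500 \sqrt{788411779}}{128049216763} \approx 5.4248$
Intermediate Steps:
$Y{\left(D,I \right)} = \frac{8}{31 + D}$ ($Y{\left(D,I \right)} = \frac{8}{-7 + \left(\left(\left(D + I\right) + 38\right) - I\right)} = \frac{8}{-7 + \left(\left(38 + D + I\right) - I\right)} = \frac{8}{-7 + \left(38 + D\right)} = \frac{8}{31 + D}$)
$Z = 1164$ ($Z = 844 + 320 = 1164$)
$m = \frac{12484}{15}$ ($m = \frac{8}{31 - 1} - -832 = \frac{8}{30} + 832 = 8 \cdot \frac{1}{30} + 832 = \frac{4}{15} + 832 = \frac{12484}{15} \approx 832.27$)
$\frac{-111 + 4811}{\sqrt{\frac{1}{823} + Z} + m} = \frac{-111 + 4811}{\sqrt{\frac{1}{823} + 1164} + \frac{12484}{15}} = \frac{4700}{\sqrt{\frac{1}{823} + 1164} + \frac{12484}{15}} = \frac{4700}{\sqrt{\frac{957973}{823}} + \frac{12484}{15}} = \frac{4700}{\frac{\sqrt{788411779}}{823} + \frac{12484}{15}} = \frac{4700}{\frac{12484}{15} + \frac{\sqrt{788411779}}{823}}$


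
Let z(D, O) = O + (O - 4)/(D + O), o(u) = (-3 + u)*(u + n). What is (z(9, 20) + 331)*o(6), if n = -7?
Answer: -30585/29 ≈ -1054.7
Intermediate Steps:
o(u) = (-7 + u)*(-3 + u) (o(u) = (-3 + u)*(u - 7) = (-3 + u)*(-7 + u) = (-7 + u)*(-3 + u))
z(D, O) = O + (-4 + O)/(D + O)
(z(9, 20) + 331)*o(6) = ((-4 + 20 + 20² + 9*20)/(9 + 20) + 331)*(21 + 6² - 10*6) = ((-4 + 20 + 400 + 180)/29 + 331)*(21 + 36 - 60) = ((1/29)*596 + 331)*(-3) = (596/29 + 331)*(-3) = (10195/29)*(-3) = -30585/29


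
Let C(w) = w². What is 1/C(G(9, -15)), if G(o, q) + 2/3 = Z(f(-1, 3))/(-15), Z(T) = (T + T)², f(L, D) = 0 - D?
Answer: 225/2116 ≈ 0.10633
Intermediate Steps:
f(L, D) = -D
Z(T) = 4*T² (Z(T) = (2*T)² = 4*T²)
G(o, q) = -46/15 (G(o, q) = -⅔ + (4*(-1*3)²)/(-15) = -⅔ + (4*(-3)²)*(-1/15) = -⅔ + (4*9)*(-1/15) = -⅔ + 36*(-1/15) = -⅔ - 12/5 = -46/15)
1/C(G(9, -15)) = 1/((-46/15)²) = 1/(2116/225) = 225/2116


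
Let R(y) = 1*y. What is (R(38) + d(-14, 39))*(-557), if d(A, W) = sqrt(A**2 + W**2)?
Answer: -21166 - 557*sqrt(1717) ≈ -44246.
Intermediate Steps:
R(y) = y
(R(38) + d(-14, 39))*(-557) = (38 + sqrt((-14)**2 + 39**2))*(-557) = (38 + sqrt(196 + 1521))*(-557) = (38 + sqrt(1717))*(-557) = -21166 - 557*sqrt(1717)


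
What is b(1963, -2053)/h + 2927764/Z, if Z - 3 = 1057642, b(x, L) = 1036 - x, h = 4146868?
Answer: 12140070406237/4385914205860 ≈ 2.7680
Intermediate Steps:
Z = 1057645 (Z = 3 + 1057642 = 1057645)
b(1963, -2053)/h + 2927764/Z = (1036 - 1*1963)/4146868 + 2927764/1057645 = (1036 - 1963)*(1/4146868) + 2927764*(1/1057645) = -927*1/4146868 + 2927764/1057645 = -927/4146868 + 2927764/1057645 = 12140070406237/4385914205860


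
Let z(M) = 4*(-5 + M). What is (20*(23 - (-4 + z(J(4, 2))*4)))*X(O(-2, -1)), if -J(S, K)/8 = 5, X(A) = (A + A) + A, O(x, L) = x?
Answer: -89640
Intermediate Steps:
X(A) = 3*A (X(A) = 2*A + A = 3*A)
J(S, K) = -40 (J(S, K) = -8*5 = -40)
z(M) = -20 + 4*M
(20*(23 - (-4 + z(J(4, 2))*4)))*X(O(-2, -1)) = (20*(23 - (-4 + (-20 + 4*(-40))*4)))*(3*(-2)) = (20*(23 - (-4 + (-20 - 160)*4)))*(-6) = (20*(23 - (-4 - 180*4)))*(-6) = (20*(23 - (-4 - 720)))*(-6) = (20*(23 - 1*(-724)))*(-6) = (20*(23 + 724))*(-6) = (20*747)*(-6) = 14940*(-6) = -89640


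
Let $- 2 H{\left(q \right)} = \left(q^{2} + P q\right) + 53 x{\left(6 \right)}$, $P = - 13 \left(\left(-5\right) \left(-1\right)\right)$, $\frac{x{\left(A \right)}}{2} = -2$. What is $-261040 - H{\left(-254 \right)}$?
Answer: $-220633$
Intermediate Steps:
$x{\left(A \right)} = -4$ ($x{\left(A \right)} = 2 \left(-2\right) = -4$)
$P = -65$ ($P = \left(-13\right) 5 = -65$)
$H{\left(q \right)} = 106 - \frac{q^{2}}{2} + \frac{65 q}{2}$ ($H{\left(q \right)} = - \frac{\left(q^{2} - 65 q\right) + 53 \left(-4\right)}{2} = - \frac{\left(q^{2} - 65 q\right) - 212}{2} = - \frac{-212 + q^{2} - 65 q}{2} = 106 - \frac{q^{2}}{2} + \frac{65 q}{2}$)
$-261040 - H{\left(-254 \right)} = -261040 - \left(106 - \frac{\left(-254\right)^{2}}{2} + \frac{65}{2} \left(-254\right)\right) = -261040 - \left(106 - 32258 - 8255\right) = -261040 - -40407 = -261040 + 40407 = -220633$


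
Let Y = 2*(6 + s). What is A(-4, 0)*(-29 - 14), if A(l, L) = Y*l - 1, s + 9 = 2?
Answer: -301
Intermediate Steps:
s = -7 (s = -9 + 2 = -7)
Y = -2 (Y = 2*(6 - 7) = 2*(-1) = -2)
A(l, L) = -1 - 2*l (A(l, L) = -2*l - 1 = -1 - 2*l)
A(-4, 0)*(-29 - 14) = (-1 - 2*(-4))*(-29 - 14) = (-1 + 8)*(-43) = 7*(-43) = -301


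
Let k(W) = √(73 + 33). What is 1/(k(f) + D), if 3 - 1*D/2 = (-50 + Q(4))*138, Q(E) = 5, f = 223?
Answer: 6213/77202685 - √106/154405370 ≈ 8.0410e-5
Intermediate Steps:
k(W) = √106
D = 12426 (D = 6 - 2*(-50 + 5)*138 = 6 - (-90)*138 = 6 - 2*(-6210) = 6 + 12420 = 12426)
1/(k(f) + D) = 1/(√106 + 12426) = 1/(12426 + √106)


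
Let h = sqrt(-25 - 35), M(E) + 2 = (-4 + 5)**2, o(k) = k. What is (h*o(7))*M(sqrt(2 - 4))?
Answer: -14*I*sqrt(15) ≈ -54.222*I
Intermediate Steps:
M(E) = -1 (M(E) = -2 + (-4 + 5)**2 = -2 + 1**2 = -2 + 1 = -1)
h = 2*I*sqrt(15) (h = sqrt(-60) = 2*I*sqrt(15) ≈ 7.746*I)
(h*o(7))*M(sqrt(2 - 4)) = ((2*I*sqrt(15))*7)*(-1) = (14*I*sqrt(15))*(-1) = -14*I*sqrt(15)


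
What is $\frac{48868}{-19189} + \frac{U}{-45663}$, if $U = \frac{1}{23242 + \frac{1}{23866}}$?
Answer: $- \frac{39928265633634226}{15678634054193481} \approx -2.5467$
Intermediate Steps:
$U = \frac{23866}{554693573}$ ($U = \frac{1}{23242 + \frac{1}{23866}} = \frac{1}{\frac{554693573}{23866}} = \frac{23866}{554693573} \approx 4.3026 \cdot 10^{-5}$)
$\frac{48868}{-19189} + \frac{U}{-45663} = \frac{48868}{-19189} + \frac{23866}{554693573 \left(-45663\right)} = 48868 \left(- \frac{1}{19189}\right) + \frac{23866}{554693573} \left(- \frac{1}{45663}\right) = - \frac{48868}{19189} - \frac{23866}{25328972623899} = - \frac{39928265633634226}{15678634054193481}$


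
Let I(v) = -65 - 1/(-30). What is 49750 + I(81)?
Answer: 1490551/30 ≈ 49685.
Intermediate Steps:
I(v) = -1949/30 (I(v) = -65 - 1*(-1/30) = -65 + 1/30 = -1949/30)
49750 + I(81) = 49750 - 1949/30 = 1490551/30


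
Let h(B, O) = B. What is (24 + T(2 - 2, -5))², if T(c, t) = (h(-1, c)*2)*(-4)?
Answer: 1024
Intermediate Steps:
T(c, t) = 8 (T(c, t) = -1*2*(-4) = -2*(-4) = 8)
(24 + T(2 - 2, -5))² = (24 + 8)² = 32² = 1024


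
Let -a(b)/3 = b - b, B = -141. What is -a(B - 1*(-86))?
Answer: 0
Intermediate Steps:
a(b) = 0 (a(b) = -3*(b - b) = -3*0 = 0)
-a(B - 1*(-86)) = -1*0 = 0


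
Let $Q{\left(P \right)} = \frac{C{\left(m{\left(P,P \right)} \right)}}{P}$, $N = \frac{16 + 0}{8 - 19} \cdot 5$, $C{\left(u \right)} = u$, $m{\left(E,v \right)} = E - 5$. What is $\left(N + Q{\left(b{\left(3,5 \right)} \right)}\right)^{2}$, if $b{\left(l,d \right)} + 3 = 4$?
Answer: $\frac{15376}{121} \approx 127.07$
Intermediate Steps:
$b{\left(l,d \right)} = 1$ ($b{\left(l,d \right)} = -3 + 4 = 1$)
$m{\left(E,v \right)} = -5 + E$ ($m{\left(E,v \right)} = E - 5 = -5 + E$)
$N = - \frac{80}{11}$ ($N = \frac{16}{-11} \cdot 5 = 16 \left(- \frac{1}{11}\right) 5 = \left(- \frac{16}{11}\right) 5 = - \frac{80}{11} \approx -7.2727$)
$Q{\left(P \right)} = \frac{-5 + P}{P}$
$\left(N + Q{\left(b{\left(3,5 \right)} \right)}\right)^{2} = \left(- \frac{80}{11} + \frac{-5 + 1}{1}\right)^{2} = \left(- \frac{80}{11} + 1 \left(-4\right)\right)^{2} = \left(- \frac{80}{11} - 4\right)^{2} = \left(- \frac{124}{11}\right)^{2} = \frac{15376}{121}$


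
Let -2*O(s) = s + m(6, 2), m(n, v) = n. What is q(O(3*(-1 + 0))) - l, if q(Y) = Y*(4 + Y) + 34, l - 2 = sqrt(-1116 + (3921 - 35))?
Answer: 113/4 - sqrt(2770) ≈ -24.381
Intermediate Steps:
O(s) = -3 - s/2 (O(s) = -(s + 6)/2 = -(6 + s)/2 = -3 - s/2)
l = 2 + sqrt(2770) (l = 2 + sqrt(-1116 + (3921 - 35)) = 2 + sqrt(-1116 + 3886) = 2 + sqrt(2770) ≈ 54.631)
q(Y) = 34 + Y*(4 + Y)
q(O(3*(-1 + 0))) - l = (34 + (-3 - 3*(-1 + 0)/2)**2 + 4*(-3 - 3*(-1 + 0)/2)) - (2 + sqrt(2770)) = (34 + (-3 - 3*(-1)/2)**2 + 4*(-3 - 3*(-1)/2)) + (-2 - sqrt(2770)) = (34 + (-3 - 1/2*(-3))**2 + 4*(-3 - 1/2*(-3))) + (-2 - sqrt(2770)) = (34 + (-3 + 3/2)**2 + 4*(-3 + 3/2)) + (-2 - sqrt(2770)) = (34 + (-3/2)**2 + 4*(-3/2)) + (-2 - sqrt(2770)) = (34 + 9/4 - 6) + (-2 - sqrt(2770)) = 121/4 + (-2 - sqrt(2770)) = 113/4 - sqrt(2770)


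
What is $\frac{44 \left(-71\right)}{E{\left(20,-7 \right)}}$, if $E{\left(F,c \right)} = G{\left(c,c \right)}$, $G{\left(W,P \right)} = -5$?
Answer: $\frac{3124}{5} \approx 624.8$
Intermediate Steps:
$E{\left(F,c \right)} = -5$
$\frac{44 \left(-71\right)}{E{\left(20,-7 \right)}} = \frac{44 \left(-71\right)}{-5} = \left(-3124\right) \left(- \frac{1}{5}\right) = \frac{3124}{5}$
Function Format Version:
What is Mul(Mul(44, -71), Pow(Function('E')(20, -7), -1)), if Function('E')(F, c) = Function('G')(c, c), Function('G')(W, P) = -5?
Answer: Rational(3124, 5) ≈ 624.80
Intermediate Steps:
Function('E')(F, c) = -5
Mul(Mul(44, -71), Pow(Function('E')(20, -7), -1)) = Mul(Mul(44, -71), Pow(-5, -1)) = Mul(-3124, Rational(-1, 5)) = Rational(3124, 5)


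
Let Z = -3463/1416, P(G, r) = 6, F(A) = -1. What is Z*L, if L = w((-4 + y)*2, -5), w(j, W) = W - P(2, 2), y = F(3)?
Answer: 38093/1416 ≈ 26.902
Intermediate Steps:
y = -1
w(j, W) = -6 + W (w(j, W) = W - 1*6 = W - 6 = -6 + W)
Z = -3463/1416 (Z = -3463*1/1416 = -3463/1416 ≈ -2.4456)
L = -11 (L = -6 - 5 = -11)
Z*L = -3463/1416*(-11) = 38093/1416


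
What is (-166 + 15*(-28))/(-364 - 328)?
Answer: 293/346 ≈ 0.84682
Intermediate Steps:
(-166 + 15*(-28))/(-364 - 328) = (-166 - 420)/(-692) = -586*(-1/692) = 293/346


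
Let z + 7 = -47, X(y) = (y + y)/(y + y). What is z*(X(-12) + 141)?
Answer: -7668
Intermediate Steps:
X(y) = 1 (X(y) = (2*y)/((2*y)) = (2*y)*(1/(2*y)) = 1)
z = -54 (z = -7 - 47 = -54)
z*(X(-12) + 141) = -54*(1 + 141) = -54*142 = -7668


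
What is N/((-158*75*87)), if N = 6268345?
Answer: -1253669/206190 ≈ -6.0802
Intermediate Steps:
N/((-158*75*87)) = 6268345/((-158*75*87)) = 6268345/((-11850*87)) = 6268345/(-1030950) = 6268345*(-1/1030950) = -1253669/206190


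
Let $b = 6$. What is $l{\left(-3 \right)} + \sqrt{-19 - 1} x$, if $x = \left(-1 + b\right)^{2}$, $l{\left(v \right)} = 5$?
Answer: $5 + 50 i \sqrt{5} \approx 5.0 + 111.8 i$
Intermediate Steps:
$x = 25$ ($x = \left(-1 + 6\right)^{2} = 5^{2} = 25$)
$l{\left(-3 \right)} + \sqrt{-19 - 1} x = 5 + \sqrt{-19 - 1} \cdot 25 = 5 + \sqrt{-20} \cdot 25 = 5 + 2 i \sqrt{5} \cdot 25 = 5 + 50 i \sqrt{5}$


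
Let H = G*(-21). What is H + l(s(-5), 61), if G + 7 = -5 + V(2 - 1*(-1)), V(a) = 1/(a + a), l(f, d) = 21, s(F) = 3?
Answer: 539/2 ≈ 269.50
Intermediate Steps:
V(a) = 1/(2*a)
G = -71/6 (G = -7 + (-5 + 1/(2*(2 - 1*(-1)))) = -7 + (-5 + 1/(2*(2 + 1))) = -7 + (-5 + (1/2)/3) = -7 + (-5 + (1/2)*(1/3)) = -7 + (-5 + 1/6) = -7 - 29/6 = -71/6 ≈ -11.833)
H = 497/2 (H = -71/6*(-21) = 497/2 ≈ 248.50)
H + l(s(-5), 61) = 497/2 + 21 = 539/2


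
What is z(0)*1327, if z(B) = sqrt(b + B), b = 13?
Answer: 1327*sqrt(13) ≈ 4784.6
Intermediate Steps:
z(B) = sqrt(13 + B)
z(0)*1327 = sqrt(13 + 0)*1327 = sqrt(13)*1327 = 1327*sqrt(13)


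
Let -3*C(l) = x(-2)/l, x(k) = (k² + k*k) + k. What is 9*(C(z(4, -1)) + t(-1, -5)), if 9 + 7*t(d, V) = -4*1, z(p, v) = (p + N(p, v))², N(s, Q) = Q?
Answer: -131/7 ≈ -18.714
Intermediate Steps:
z(p, v) = (p + v)²
t(d, V) = -13/7 (t(d, V) = -9/7 + (-4*1)/7 = -9/7 + (⅐)*(-4) = -9/7 - 4/7 = -13/7)
x(k) = k + 2*k² (x(k) = (k² + k²) + k = 2*k² + k = k + 2*k²)
C(l) = -2/l (C(l) = -(-2*(1 + 2*(-2)))/(3*l) = -(-2*(1 - 4))/(3*l) = -(-2*(-3))/(3*l) = -2/l)
9*(C(z(4, -1)) + t(-1, -5)) = 9*(-2/(4 - 1)² - 13/7) = 9*(-2/(3²) - 13/7) = 9*(-2/9 - 13/7) = 9*(-131/63) = -131/7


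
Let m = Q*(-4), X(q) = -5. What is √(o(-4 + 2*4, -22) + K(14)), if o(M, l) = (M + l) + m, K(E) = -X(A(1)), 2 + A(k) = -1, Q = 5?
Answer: I*√33 ≈ 5.7446*I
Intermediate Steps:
A(k) = -3 (A(k) = -2 - 1 = -3)
m = -20 (m = 5*(-4) = -20)
K(E) = 5 (K(E) = -1*(-5) = 5)
o(M, l) = -20 + M + l (o(M, l) = (M + l) - 20 = -20 + M + l)
√(o(-4 + 2*4, -22) + K(14)) = √((-20 + (-4 + 2*4) - 22) + 5) = √((-20 + (-4 + 8) - 22) + 5) = √((-20 + 4 - 22) + 5) = √(-38 + 5) = √(-33) = I*√33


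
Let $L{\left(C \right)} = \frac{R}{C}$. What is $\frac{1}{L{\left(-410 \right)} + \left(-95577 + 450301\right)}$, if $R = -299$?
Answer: $\frac{410}{145437139} \approx 2.8191 \cdot 10^{-6}$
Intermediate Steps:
$L{\left(C \right)} = - \frac{299}{C}$
$\frac{1}{L{\left(-410 \right)} + \left(-95577 + 450301\right)} = \frac{1}{- \frac{299}{-410} + \left(-95577 + 450301\right)} = \frac{1}{\left(-299\right) \left(- \frac{1}{410}\right) + 354724} = \frac{1}{\frac{299}{410} + 354724} = \frac{1}{\frac{145437139}{410}} = \frac{410}{145437139}$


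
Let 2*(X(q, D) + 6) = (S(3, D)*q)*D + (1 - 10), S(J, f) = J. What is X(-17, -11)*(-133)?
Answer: -35910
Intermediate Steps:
X(q, D) = -21/2 + 3*D*q/2 (X(q, D) = -6 + ((3*q)*D + (1 - 10))/2 = -6 + (3*D*q - 9)/2 = -6 + (-9 + 3*D*q)/2 = -6 + (-9/2 + 3*D*q/2) = -21/2 + 3*D*q/2)
X(-17, -11)*(-133) = (-21/2 + (3/2)*(-11)*(-17))*(-133) = (-21/2 + 561/2)*(-133) = 270*(-133) = -35910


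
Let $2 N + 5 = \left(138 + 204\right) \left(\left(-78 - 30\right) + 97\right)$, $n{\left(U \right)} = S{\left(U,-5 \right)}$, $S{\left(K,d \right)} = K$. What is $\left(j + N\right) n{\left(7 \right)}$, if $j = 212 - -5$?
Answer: $- \frac{23331}{2} \approx -11666.0$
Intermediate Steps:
$n{\left(U \right)} = U$
$N = - \frac{3767}{2}$ ($N = - \frac{5}{2} + \frac{\left(138 + 204\right) \left(\left(-78 - 30\right) + 97\right)}{2} = - \frac{5}{2} + \frac{342 \left(-108 + 97\right)}{2} = - \frac{5}{2} + \frac{342 \left(-11\right)}{2} = - \frac{5}{2} + \frac{1}{2} \left(-3762\right) = - \frac{5}{2} - 1881 = - \frac{3767}{2} \approx -1883.5$)
$j = 217$ ($j = 212 + 5 = 217$)
$\left(j + N\right) n{\left(7 \right)} = \left(217 - \frac{3767}{2}\right) 7 = \left(- \frac{3333}{2}\right) 7 = - \frac{23331}{2}$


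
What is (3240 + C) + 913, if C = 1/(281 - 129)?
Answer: 631257/152 ≈ 4153.0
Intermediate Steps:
C = 1/152 ≈ 0.0065789
(3240 + C) + 913 = (3240 + 1/152) + 913 = 492481/152 + 913 = 631257/152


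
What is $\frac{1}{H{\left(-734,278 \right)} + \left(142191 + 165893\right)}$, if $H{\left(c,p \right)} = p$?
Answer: $\frac{1}{308362} \approx 3.2429 \cdot 10^{-6}$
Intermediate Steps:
$\frac{1}{H{\left(-734,278 \right)} + \left(142191 + 165893\right)} = \frac{1}{278 + \left(142191 + 165893\right)} = \frac{1}{278 + 308084} = \frac{1}{308362}$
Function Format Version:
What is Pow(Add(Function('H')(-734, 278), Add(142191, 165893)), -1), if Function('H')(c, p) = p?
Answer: Rational(1, 308362) ≈ 3.2429e-6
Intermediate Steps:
Pow(Add(Function('H')(-734, 278), Add(142191, 165893)), -1) = Pow(Add(278, Add(142191, 165893)), -1) = Pow(Add(278, 308084), -1) = Pow(308362, -1) = Rational(1, 308362)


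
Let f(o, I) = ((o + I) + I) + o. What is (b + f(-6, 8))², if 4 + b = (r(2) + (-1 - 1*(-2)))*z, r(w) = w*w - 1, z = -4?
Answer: 256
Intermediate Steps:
r(w) = -1 + w² (r(w) = w² - 1 = -1 + w²)
b = -20 (b = -4 + ((-1 + 2²) + (-1 - 1*(-2)))*(-4) = -4 + ((-1 + 4) + (-1 + 2))*(-4) = -4 + (3 + 1)*(-4) = -4 + 4*(-4) = -4 - 16 = -20)
f(o, I) = 2*I + 2*o (f(o, I) = ((I + o) + I) + o = (o + 2*I) + o = 2*I + 2*o)
(b + f(-6, 8))² = (-20 + (2*8 + 2*(-6)))² = (-20 + (16 - 12))² = (-20 + 4)² = (-16)² = 256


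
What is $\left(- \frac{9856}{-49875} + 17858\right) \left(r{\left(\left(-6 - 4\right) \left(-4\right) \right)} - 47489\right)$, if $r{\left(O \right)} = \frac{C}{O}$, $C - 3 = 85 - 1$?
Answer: $- \frac{120844147450117}{142500} \approx -8.4803 \cdot 10^{8}$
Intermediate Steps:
$C = 87$ ($C = 3 + \left(85 - 1\right) = 3 + 84 = 87$)
$r{\left(O \right)} = \frac{87}{O}$
$\left(- \frac{9856}{-49875} + 17858\right) \left(r{\left(\left(-6 - 4\right) \left(-4\right) \right)} - 47489\right) = \left(- \frac{9856}{-49875} + 17858\right) \left(\frac{87}{\left(-6 - 4\right) \left(-4\right)} - 47489\right) = \left(\left(-9856\right) \left(- \frac{1}{49875}\right) + 17858\right) \left(\frac{87}{\left(-10\right) \left(-4\right)} - 47489\right) = \left(\frac{1408}{7125} + 17858\right) \left(\frac{87}{40} - 47489\right) = \frac{127239658 \left(87 \cdot \frac{1}{40} - 47489\right)}{7125} = \frac{127239658 \left(\frac{87}{40} - 47489\right)}{7125} = \frac{127239658}{7125} \left(- \frac{1899473}{40}\right) = - \frac{120844147450117}{142500}$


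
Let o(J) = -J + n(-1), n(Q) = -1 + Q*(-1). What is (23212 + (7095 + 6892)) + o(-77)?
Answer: 37276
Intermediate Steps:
n(Q) = -1 - Q
o(J) = -J (o(J) = -J + (-1 - 1*(-1)) = -J + (-1 + 1) = -J + 0 = -J)
(23212 + (7095 + 6892)) + o(-77) = (23212 + (7095 + 6892)) - 1*(-77) = (23212 + 13987) + 77 = 37199 + 77 = 37276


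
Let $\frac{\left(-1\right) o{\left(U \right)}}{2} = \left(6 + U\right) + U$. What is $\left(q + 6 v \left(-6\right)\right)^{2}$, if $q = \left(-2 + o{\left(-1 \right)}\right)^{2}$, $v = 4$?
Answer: $1936$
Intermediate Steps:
$o{\left(U \right)} = -12 - 4 U$ ($o{\left(U \right)} = - 2 \left(\left(6 + U\right) + U\right) = - 2 \left(6 + 2 U\right) = -12 - 4 U$)
$q = 100$ ($q = \left(-2 - 8\right)^{2} = \left(-10\right)^{2} = 100$)
$\left(q + 6 v \left(-6\right)\right)^{2} = \left(100 + 6 \cdot 4 \left(-6\right)\right)^{2} = \left(100 + 24 \left(-6\right)\right)^{2} = \left(100 - 144\right)^{2} = \left(-44\right)^{2} = 1936$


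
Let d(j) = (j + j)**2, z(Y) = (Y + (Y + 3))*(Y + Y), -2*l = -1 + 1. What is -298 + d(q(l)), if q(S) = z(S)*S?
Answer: -298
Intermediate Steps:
l = 0 (l = -(-1 + 1)/2 = -1/2*0 = 0)
z(Y) = 2*Y*(3 + 2*Y) (z(Y) = (Y + (3 + Y))*(2*Y) = (3 + 2*Y)*(2*Y) = 2*Y*(3 + 2*Y))
q(S) = 2*S**2*(3 + 2*S) (q(S) = (2*S*(3 + 2*S))*S = 2*S**2*(3 + 2*S))
d(j) = 4*j**2 (d(j) = (2*j)**2 = 4*j**2)
-298 + d(q(l)) = -298 + 4*(0**2*(6 + 4*0))**2 = -298 + 4*(0*(6 + 0))**2 = -298 + 4*(0*6)**2 = -298 + 4*0**2 = -298 + 4*0 = -298 + 0 = -298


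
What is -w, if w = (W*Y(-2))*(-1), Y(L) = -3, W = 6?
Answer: -18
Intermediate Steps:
w = 18 (w = (6*(-3))*(-1) = -18*(-1) = 18)
-w = -1*18 = -18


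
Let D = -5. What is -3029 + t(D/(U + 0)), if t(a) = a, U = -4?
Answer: -12111/4 ≈ -3027.8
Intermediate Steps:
-3029 + t(D/(U + 0)) = -3029 - 5/(-4 + 0) = -3029 - 5/(-4) = -3029 - 5*(-1/4) = -3029 + 5/4 = -12111/4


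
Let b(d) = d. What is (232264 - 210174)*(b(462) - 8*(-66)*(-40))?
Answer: -456335220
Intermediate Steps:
(232264 - 210174)*(b(462) - 8*(-66)*(-40)) = (232264 - 210174)*(462 - 8*(-66)*(-40)) = 22090*(462 + 528*(-40)) = 22090*(462 - 21120) = 22090*(-20658) = -456335220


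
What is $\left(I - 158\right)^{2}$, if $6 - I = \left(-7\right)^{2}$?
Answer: $40401$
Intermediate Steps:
$I = -43$ ($I = 6 - \left(-7\right)^{2} = 6 - 49 = -43$)
$\left(I - 158\right)^{2} = \left(-43 - 158\right)^{2} = \left(-201\right)^{2} = 40401$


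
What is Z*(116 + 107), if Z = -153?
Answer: -34119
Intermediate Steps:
Z*(116 + 107) = -153*(116 + 107) = -153*223 = -34119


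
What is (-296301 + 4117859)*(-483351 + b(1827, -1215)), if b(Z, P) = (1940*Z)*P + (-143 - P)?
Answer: -16459083356179282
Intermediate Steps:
b(Z, P) = -143 - P + 1940*P*Z (b(Z, P) = 1940*P*Z + (-143 - P) = -143 - P + 1940*P*Z)
(-296301 + 4117859)*(-483351 + b(1827, -1215)) = (-296301 + 4117859)*(-483351 + (-143 - 1*(-1215) + 1940*(-1215)*1827)) = 3821558*(-483351 + (-143 + 1215 - 4306421700)) = 3821558*(-483351 - 4306420628) = 3821558*(-4306903979) = -16459083356179282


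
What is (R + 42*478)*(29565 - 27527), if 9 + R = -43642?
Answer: -48045850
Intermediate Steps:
R = -43651 (R = -9 - 43642 = -43651)
(R + 42*478)*(29565 - 27527) = (-43651 + 42*478)*(29565 - 27527) = (-43651 + 20076)*2038 = -23575*2038 = -48045850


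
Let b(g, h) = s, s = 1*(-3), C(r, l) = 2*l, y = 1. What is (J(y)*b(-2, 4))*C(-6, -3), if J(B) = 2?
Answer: 36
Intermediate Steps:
s = -3
b(g, h) = -3
(J(y)*b(-2, 4))*C(-6, -3) = (2*(-3))*(2*(-3)) = -6*(-6) = 36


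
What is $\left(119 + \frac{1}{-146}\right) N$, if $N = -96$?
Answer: $- \frac{833904}{73} \approx -11423.0$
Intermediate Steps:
$\left(119 + \frac{1}{-146}\right) N = \left(119 + \frac{1}{-146}\right) \left(-96\right) = \left(119 - \frac{1}{146}\right) \left(-96\right) = \frac{17373}{146} \left(-96\right) = - \frac{833904}{73}$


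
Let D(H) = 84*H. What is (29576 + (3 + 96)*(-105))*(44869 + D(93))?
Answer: 1010474261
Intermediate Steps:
(29576 + (3 + 96)*(-105))*(44869 + D(93)) = (29576 + (3 + 96)*(-105))*(44869 + 84*93) = (29576 + 99*(-105))*(44869 + 7812) = (29576 - 10395)*52681 = 19181*52681 = 1010474261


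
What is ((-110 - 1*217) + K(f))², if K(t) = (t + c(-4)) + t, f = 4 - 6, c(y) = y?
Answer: 112225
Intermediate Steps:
f = -2
K(t) = -4 + 2*t (K(t) = (t - 4) + t = (-4 + t) + t = -4 + 2*t)
((-110 - 1*217) + K(f))² = ((-110 - 1*217) + (-4 + 2*(-2)))² = ((-110 - 217) + (-4 - 4))² = (-327 - 8)² = (-335)² = 112225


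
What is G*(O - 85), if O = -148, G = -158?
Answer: 36814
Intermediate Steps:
G*(O - 85) = -158*(-148 - 85) = -158*(-233) = 36814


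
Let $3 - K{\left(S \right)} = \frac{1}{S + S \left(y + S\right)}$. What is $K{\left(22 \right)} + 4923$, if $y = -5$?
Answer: $\frac{1950695}{396} \approx 4926.0$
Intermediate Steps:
$K{\left(S \right)} = 3 - \frac{1}{S + S \left(-5 + S\right)}$
$K{\left(22 \right)} + 4923 = \frac{-1 - 264 + 3 \cdot 22^{2}}{22 \left(-4 + 22\right)} + 4923 = \frac{-1 - 264 + 3 \cdot 484}{22 \cdot 18} + 4923 = \frac{1}{22} \cdot \frac{1}{18} \left(-1 - 264 + 1452\right) + 4923 = \frac{1}{22} \cdot \frac{1}{18} \cdot 1187 + 4923 = \frac{1187}{396} + 4923 = \frac{1950695}{396}$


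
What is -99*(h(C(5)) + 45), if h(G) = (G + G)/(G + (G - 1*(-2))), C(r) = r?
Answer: -9075/2 ≈ -4537.5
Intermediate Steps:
h(G) = 2*G/(2 + 2*G) (h(G) = (2*G)/(G + (G + 2)) = (2*G)/(G + (2 + G)) = (2*G)/(2 + 2*G) = 2*G/(2 + 2*G))
-99*(h(C(5)) + 45) = -99*(5/(1 + 5) + 45) = -99*(5/6 + 45) = -99*(5*(⅙) + 45) = -99*(⅚ + 45) = -99*275/6 = -9075/2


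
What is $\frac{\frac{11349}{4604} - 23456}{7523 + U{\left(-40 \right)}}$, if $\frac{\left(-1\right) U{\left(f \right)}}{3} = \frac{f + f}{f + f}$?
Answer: $- \frac{21596015}{6924416} \approx -3.1188$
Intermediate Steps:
$U{\left(f \right)} = -3$ ($U{\left(f \right)} = - 3 \frac{f + f}{f + f} = - 3 \frac{2 f}{2 f} = - 3 \cdot 2 f \frac{1}{2 f} = \left(-3\right) 1 = -3$)
$\frac{\frac{11349}{4604} - 23456}{7523 + U{\left(-40 \right)}} = \frac{\frac{11349}{4604} - 23456}{7523 - 3} = \frac{11349 \cdot \frac{1}{4604} - 23456}{7520} = \left(\frac{11349}{4604} - 23456\right) \frac{1}{7520} = \left(- \frac{107980075}{4604}\right) \frac{1}{7520} = - \frac{21596015}{6924416}$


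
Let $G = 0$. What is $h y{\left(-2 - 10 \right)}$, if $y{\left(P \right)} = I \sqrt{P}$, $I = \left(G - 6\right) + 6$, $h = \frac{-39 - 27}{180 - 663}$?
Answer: $0$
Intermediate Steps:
$h = \frac{22}{161}$ ($h = - \frac{66}{-483} = \left(-66\right) \left(- \frac{1}{483}\right) = \frac{22}{161} \approx 0.13665$)
$I = 0$ ($I = \left(0 - 6\right) + 6 = -6 + 6 = 0$)
$y{\left(P \right)} = 0$ ($y{\left(P \right)} = 0 \sqrt{P} = 0$)
$h y{\left(-2 - 10 \right)} = \frac{22}{161} \cdot 0 = 0$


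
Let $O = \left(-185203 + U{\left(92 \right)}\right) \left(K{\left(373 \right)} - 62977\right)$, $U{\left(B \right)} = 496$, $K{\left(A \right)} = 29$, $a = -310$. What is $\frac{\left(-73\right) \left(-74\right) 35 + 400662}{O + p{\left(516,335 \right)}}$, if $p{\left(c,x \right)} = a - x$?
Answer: $\frac{589732}{11626935591} \approx 5.0721 \cdot 10^{-5}$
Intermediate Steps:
$p{\left(c,x \right)} = -310 - x$
$O = 11626936236$ ($O = \left(-185203 + 496\right) \left(29 - 62977\right) = \left(-184707\right) \left(-62948\right) = 11626936236$)
$\frac{\left(-73\right) \left(-74\right) 35 + 400662}{O + p{\left(516,335 \right)}} = \frac{\left(-73\right) \left(-74\right) 35 + 400662}{11626936236 - 645} = \frac{5402 \cdot 35 + 400662}{11626936236 - 645} = \frac{189070 + 400662}{11626936236 - 645} = \frac{589732}{11626935591}$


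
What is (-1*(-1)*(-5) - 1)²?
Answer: 36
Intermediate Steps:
(-1*(-1)*(-5) - 1)² = (1*(-5) - 1)² = (-5 - 1)² = (-6)² = 36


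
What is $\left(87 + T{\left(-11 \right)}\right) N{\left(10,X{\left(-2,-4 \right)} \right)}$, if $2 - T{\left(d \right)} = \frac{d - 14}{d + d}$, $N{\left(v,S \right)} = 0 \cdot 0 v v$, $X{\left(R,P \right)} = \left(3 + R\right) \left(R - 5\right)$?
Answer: $0$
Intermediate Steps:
$X{\left(R,P \right)} = \left(-5 + R\right) \left(3 + R\right)$ ($X{\left(R,P \right)} = \left(3 + R\right) \left(-5 + R\right) = \left(-5 + R\right) \left(3 + R\right)$)
$N{\left(v,S \right)} = 0$ ($N{\left(v,S \right)} = 0 v v = 0 v = 0$)
$T{\left(d \right)} = 2 - \frac{-14 + d}{2 d}$ ($T{\left(d \right)} = 2 - \frac{d - 14}{d + d} = 2 - \frac{-14 + d}{2 d}$)
$\left(87 + T{\left(-11 \right)}\right) N{\left(10,X{\left(-2,-4 \right)} \right)} = \left(87 + \left(\frac{3}{2} + \frac{7}{-11}\right)\right) 0 = \left(87 + \left(\frac{3}{2} + 7 \left(- \frac{1}{11}\right)\right)\right) 0 = \left(87 + \left(\frac{3}{2} - \frac{7}{11}\right)\right) 0 = \left(87 + \frac{19}{22}\right) 0 = \frac{1933}{22} \cdot 0 = 0$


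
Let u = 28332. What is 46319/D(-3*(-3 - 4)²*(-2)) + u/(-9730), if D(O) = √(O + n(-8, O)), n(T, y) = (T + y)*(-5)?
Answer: -14166/4865 - 46319*I*√71/284 ≈ -2.9118 - 1374.3*I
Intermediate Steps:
n(T, y) = -5*T - 5*y
D(O) = √(40 - 4*O) (D(O) = √(O + (-5*(-8) - 5*O)) = √(O + (40 - 5*O)) = √(40 - 4*O))
46319/D(-3*(-3 - 4)²*(-2)) + u/(-9730) = 46319/((2*√(10 - (-3*(-3 - 4)²)*(-2)))) + 28332/(-9730) = 46319/((2*√(10 - (-3*(-7)²)*(-2)))) + 28332*(-1/9730) = 46319/((2*√(10 - (-3*49)*(-2)))) - 14166/4865 = 46319/((2*√(10 - (-147)*(-2)))) - 14166/4865 = 46319/((2*√(10 - 1*294))) - 14166/4865 = 46319/((2*√(10 - 294))) - 14166/4865 = 46319/((2*√(-284))) - 14166/4865 = 46319/((2*(2*I*√71))) - 14166/4865 = 46319/((4*I*√71)) - 14166/4865 = 46319*(-I*√71/284) - 14166/4865 = -46319*I*√71/284 - 14166/4865 = -14166/4865 - 46319*I*√71/284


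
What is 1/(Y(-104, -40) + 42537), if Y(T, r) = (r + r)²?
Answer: 1/48937 ≈ 2.0434e-5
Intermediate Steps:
Y(T, r) = 4*r² (Y(T, r) = (2*r)² = 4*r²)
1/(Y(-104, -40) + 42537) = 1/(4*(-40)² + 42537) = 1/(4*1600 + 42537) = 1/(6400 + 42537) = 1/48937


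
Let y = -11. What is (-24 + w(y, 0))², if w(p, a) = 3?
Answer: 441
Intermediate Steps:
(-24 + w(y, 0))² = (-24 + 3)² = (-21)² = 441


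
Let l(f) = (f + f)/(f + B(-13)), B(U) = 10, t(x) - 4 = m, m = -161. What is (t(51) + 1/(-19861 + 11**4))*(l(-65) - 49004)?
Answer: 220873675369/28710 ≈ 7.6933e+6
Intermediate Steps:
t(x) = -157 (t(x) = 4 - 161 = -157)
l(f) = 2*f/(10 + f) (l(f) = (f + f)/(f + 10) = (2*f)/(10 + f) = 2*f/(10 + f))
(t(51) + 1/(-19861 + 11**4))*(l(-65) - 49004) = (-157 + 1/(-19861 + 11**4))*(2*(-65)/(10 - 65) - 49004) = (-157 + 1/(-19861 + 14641))*(2*(-65)/(-55) - 49004) = (-157 + 1/(-5220))*(2*(-65)*(-1/55) - 49004) = (-157 - 1/5220)*(26/11 - 49004) = -819541/5220*(-539018/11) = 220873675369/28710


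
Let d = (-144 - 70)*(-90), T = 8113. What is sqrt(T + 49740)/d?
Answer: sqrt(57853)/19260 ≈ 0.012488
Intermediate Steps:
d = 19260 (d = -214*(-90) = 19260)
sqrt(T + 49740)/d = sqrt(8113 + 49740)/19260 = sqrt(57853)*(1/19260) = sqrt(57853)/19260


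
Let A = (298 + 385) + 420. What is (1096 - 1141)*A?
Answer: -49635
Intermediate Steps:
A = 1103 (A = 683 + 420 = 1103)
(1096 - 1141)*A = (1096 - 1141)*1103 = -45*1103 = -49635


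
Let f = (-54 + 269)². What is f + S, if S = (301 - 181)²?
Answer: 60625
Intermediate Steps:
S = 14400 (S = 120² = 14400)
f = 46225 (f = 215² = 46225)
f + S = 46225 + 14400 = 60625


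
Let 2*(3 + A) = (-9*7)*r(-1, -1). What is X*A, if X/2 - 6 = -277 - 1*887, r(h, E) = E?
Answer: -66006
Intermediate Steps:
X = -2316 (X = 12 + 2*(-277 - 1*887) = 12 + 2*(-277 - 887) = 12 + 2*(-1164) = 12 - 2328 = -2316)
A = 57/2 (A = -3 + (-9*7*(-1))/2 = -3 + (-63*(-1))/2 = -3 + (½)*63 = -3 + 63/2 = 57/2 ≈ 28.500)
X*A = -2316*57/2 = -66006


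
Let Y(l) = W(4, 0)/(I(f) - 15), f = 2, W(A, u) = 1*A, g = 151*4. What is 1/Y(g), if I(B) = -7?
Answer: -11/2 ≈ -5.5000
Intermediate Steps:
g = 604
W(A, u) = A
Y(l) = -2/11 (Y(l) = 4/(-7 - 15) = 4/(-22) = 4*(-1/22) = -2/11)
1/Y(g) = 1/(-2/11) = -11/2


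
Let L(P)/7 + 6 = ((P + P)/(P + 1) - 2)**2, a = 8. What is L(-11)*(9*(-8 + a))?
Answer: 0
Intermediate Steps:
L(P) = -42 + 7*(-2 + 2*P/(1 + P))**2 (L(P) = -42 + 7*((P + P)/(P + 1) - 2)**2 = -42 + 7*((2*P)/(1 + P) - 2)**2 = -42 + 7*(2*P/(1 + P) - 2)**2 = -42 + 7*(-2 + 2*P/(1 + P))**2)
L(-11)*(9*(-8 + a)) = (-42 + 28/(1 - 11)**2)*(9*(-8 + 8)) = (-42 + 28/(-10)**2)*(9*0) = (-42 + 28*(1/100))*0 = (-42 + 7/25)*0 = -1043/25*0 = 0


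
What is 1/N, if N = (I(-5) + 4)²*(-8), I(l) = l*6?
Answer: -1/5408 ≈ -0.00018491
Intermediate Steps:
I(l) = 6*l
N = -5408 (N = (6*(-5) + 4)²*(-8) = (-30 + 4)²*(-8) = (-26)²*(-8) = 676*(-8) = -5408)
1/N = 1/(-5408) = -1/5408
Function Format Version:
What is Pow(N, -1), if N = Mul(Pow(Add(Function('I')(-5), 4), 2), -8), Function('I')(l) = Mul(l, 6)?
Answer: Rational(-1, 5408) ≈ -0.00018491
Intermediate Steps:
Function('I')(l) = Mul(6, l)
N = -5408 (N = Mul(Pow(Add(Mul(6, -5), 4), 2), -8) = Mul(Pow(Add(-30, 4), 2), -8) = Mul(Pow(-26, 2), -8) = Mul(676, -8) = -5408)
Pow(N, -1) = Pow(-5408, -1) = Rational(-1, 5408)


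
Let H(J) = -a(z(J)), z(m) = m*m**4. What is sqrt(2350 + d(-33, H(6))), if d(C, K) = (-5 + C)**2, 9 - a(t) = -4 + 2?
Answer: sqrt(3794) ≈ 61.595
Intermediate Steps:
z(m) = m**5
a(t) = 11 (a(t) = 9 - (-4 + 2) = 9 - 1*(-2) = 9 + 2 = 11)
H(J) = -11 (H(J) = -1*11 = -11)
sqrt(2350 + d(-33, H(6))) = sqrt(2350 + (-5 - 33)**2) = sqrt(2350 + (-38)**2) = sqrt(2350 + 1444) = sqrt(3794)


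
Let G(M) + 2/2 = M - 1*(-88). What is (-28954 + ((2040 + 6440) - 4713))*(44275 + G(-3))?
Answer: -1117270133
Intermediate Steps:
G(M) = 87 + M (G(M) = -1 + (M - 1*(-88)) = -1 + (M + 88) = -1 + (88 + M) = 87 + M)
(-28954 + ((2040 + 6440) - 4713))*(44275 + G(-3)) = (-28954 + ((2040 + 6440) - 4713))*(44275 + (87 - 3)) = (-28954 + (8480 - 4713))*(44275 + 84) = (-28954 + 3767)*44359 = -25187*44359 = -1117270133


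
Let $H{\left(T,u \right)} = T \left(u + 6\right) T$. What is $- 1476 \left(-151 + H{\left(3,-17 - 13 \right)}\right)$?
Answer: $541692$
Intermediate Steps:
$H{\left(T,u \right)} = T^{2} \left(6 + u\right)$ ($H{\left(T,u \right)} = T \left(6 + u\right) T = T^{2} \left(6 + u\right)$)
$- 1476 \left(-151 + H{\left(3,-17 - 13 \right)}\right) = - 1476 \left(-151 + 3^{2} \left(6 - 30\right)\right) = - 1476 \left(-151 + 9 \left(6 - 30\right)\right) = - 1476 \left(-151 + 9 \left(-24\right)\right) = - 1476 \left(-151 - 216\right) = \left(-1476\right) \left(-367\right) = 541692$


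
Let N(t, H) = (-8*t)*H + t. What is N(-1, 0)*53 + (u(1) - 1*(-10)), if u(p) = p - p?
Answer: -43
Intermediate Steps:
N(t, H) = t - 8*H*t (N(t, H) = -8*H*t + t = t - 8*H*t)
u(p) = 0
N(-1, 0)*53 + (u(1) - 1*(-10)) = -(1 - 8*0)*53 + (0 - 1*(-10)) = -(1 + 0)*53 + (0 + 10) = -1*1*53 + 10 = -1*53 + 10 = -53 + 10 = -43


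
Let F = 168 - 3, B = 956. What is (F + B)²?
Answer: 1256641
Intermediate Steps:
F = 165
(F + B)² = (165 + 956)² = 1121² = 1256641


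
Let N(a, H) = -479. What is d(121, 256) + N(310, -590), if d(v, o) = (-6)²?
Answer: -443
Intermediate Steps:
d(v, o) = 36
d(121, 256) + N(310, -590) = 36 - 479 = -443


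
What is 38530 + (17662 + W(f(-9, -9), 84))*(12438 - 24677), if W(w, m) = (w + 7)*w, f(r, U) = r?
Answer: -216346990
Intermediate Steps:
W(w, m) = w*(7 + w) (W(w, m) = (7 + w)*w = w*(7 + w))
38530 + (17662 + W(f(-9, -9), 84))*(12438 - 24677) = 38530 + (17662 - 9*(7 - 9))*(12438 - 24677) = 38530 + (17662 - 9*(-2))*(-12239) = 38530 + (17662 + 18)*(-12239) = 38530 + 17680*(-12239) = 38530 - 216385520 = -216346990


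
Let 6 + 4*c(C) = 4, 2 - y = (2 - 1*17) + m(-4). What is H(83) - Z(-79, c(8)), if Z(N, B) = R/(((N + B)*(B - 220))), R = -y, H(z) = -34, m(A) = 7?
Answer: -2384006/70119 ≈ -33.999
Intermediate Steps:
y = 10 (y = 2 - ((2 - 1*17) + 7) = 2 - ((2 - 17) + 7) = 2 - (-15 + 7) = 2 - 1*(-8) = 2 + 8 = 10)
c(C) = -1/2 (c(C) = -3/2 + (1/4)*4 = -3/2 + 1 = -1/2)
R = -10 (R = -1*10 = -10)
Z(N, B) = -10/((-220 + B)*(B + N)) (Z(N, B) = -10*1/((B - 220)*(N + B)) = -10*1/((-220 + B)*(B + N)) = -10/((-220 + B)*(B + N)))
H(83) - Z(-79, c(8)) = -34 - (-10)/((-1/2)**2 - 220*(-1/2) - 220*(-79) - 1/2*(-79)) = -34 - (-10)/(1/4 + 110 + 17380 + 79/2) = -34 - (-10)/70119/4 = -34 - (-10)*4/70119 = -34 - 1*(-40/70119) = -34 + 40/70119 = -2384006/70119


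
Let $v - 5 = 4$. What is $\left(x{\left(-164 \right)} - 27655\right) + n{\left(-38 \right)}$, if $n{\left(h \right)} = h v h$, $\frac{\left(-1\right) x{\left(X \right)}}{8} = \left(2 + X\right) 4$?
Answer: $-9475$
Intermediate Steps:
$x{\left(X \right)} = -64 - 32 X$ ($x{\left(X \right)} = - 8 \left(2 + X\right) 4 = - 8 \left(8 + 4 X\right) = -64 - 32 X$)
$v = 9$ ($v = 5 + 4 = 9$)
$n{\left(h \right)} = 9 h^{2}$ ($n{\left(h \right)} = h 9 h = 9 h h = 9 h^{2}$)
$\left(x{\left(-164 \right)} - 27655\right) + n{\left(-38 \right)} = \left(\left(-64 - -5248\right) - 27655\right) + 9 \left(-38\right)^{2} = \left(\left(-64 + 5248\right) - 27655\right) + 9 \cdot 1444 = \left(5184 - 27655\right) + 12996 = -22471 + 12996 = -9475$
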